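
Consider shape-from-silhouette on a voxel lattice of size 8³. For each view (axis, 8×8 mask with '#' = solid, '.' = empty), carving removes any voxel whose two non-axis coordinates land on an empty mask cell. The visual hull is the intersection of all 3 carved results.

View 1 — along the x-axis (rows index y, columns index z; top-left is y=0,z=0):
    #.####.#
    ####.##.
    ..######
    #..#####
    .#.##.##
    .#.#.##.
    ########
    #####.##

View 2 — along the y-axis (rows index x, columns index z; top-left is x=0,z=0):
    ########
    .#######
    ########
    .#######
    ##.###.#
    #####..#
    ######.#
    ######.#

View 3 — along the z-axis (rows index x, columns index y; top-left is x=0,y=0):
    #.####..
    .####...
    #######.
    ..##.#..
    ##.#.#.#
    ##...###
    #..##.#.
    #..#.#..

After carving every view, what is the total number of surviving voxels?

initial block: 8^3 = 512
  1. axis=0 (YZ plane), |mask|=48  ⇒  voxels=384
  2. axis=1 (XZ plane), |mask|=56  ⇒  voxels=335
  3. axis=2 (XY plane), |mask|=36  ⇒  voxels=185

|visual hull| = 185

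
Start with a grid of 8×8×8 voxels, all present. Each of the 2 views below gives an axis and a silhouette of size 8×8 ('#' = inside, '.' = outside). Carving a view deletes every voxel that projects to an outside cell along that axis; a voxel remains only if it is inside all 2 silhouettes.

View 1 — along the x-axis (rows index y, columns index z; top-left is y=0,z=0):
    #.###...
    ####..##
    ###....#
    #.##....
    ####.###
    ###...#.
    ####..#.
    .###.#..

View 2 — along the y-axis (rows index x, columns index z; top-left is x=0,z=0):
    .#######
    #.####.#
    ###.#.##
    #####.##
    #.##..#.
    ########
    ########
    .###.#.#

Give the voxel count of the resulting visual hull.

voxel count = 245

full grid |V| = 512
  1. axis=0 (YZ plane), |mask|=37  ⇒  voxels=296
  2. axis=1 (XZ plane), |mask|=51  ⇒  voxels=245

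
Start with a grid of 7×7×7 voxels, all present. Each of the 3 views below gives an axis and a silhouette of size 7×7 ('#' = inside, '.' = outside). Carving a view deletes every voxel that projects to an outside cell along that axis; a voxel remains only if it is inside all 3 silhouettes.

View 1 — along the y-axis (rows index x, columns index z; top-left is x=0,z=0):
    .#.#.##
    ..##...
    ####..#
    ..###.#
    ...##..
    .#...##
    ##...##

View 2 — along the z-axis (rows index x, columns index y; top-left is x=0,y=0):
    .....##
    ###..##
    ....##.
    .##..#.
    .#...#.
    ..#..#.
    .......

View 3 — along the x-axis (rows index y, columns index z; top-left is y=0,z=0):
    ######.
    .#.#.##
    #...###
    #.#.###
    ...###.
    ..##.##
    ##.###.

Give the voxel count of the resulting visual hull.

full grid |V| = 343
[1] y-view keeps 24 columns → grid now 168
[2] z-view keeps 16 columns → grid now 50
[3] x-view keeps 31 columns → grid now 29

remaining voxels: 29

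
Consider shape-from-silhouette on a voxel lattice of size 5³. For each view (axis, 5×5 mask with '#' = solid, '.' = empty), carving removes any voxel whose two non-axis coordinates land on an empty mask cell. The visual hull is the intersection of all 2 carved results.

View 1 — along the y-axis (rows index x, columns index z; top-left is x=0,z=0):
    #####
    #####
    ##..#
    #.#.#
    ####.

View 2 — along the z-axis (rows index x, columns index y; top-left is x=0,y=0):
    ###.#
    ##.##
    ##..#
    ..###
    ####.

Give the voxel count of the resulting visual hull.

initial block: 5^3 = 125
step 1: project along y, AND mask (20/25) → |grid| = 100
step 2: project along z, AND mask (18/25) → |grid| = 74

74 voxels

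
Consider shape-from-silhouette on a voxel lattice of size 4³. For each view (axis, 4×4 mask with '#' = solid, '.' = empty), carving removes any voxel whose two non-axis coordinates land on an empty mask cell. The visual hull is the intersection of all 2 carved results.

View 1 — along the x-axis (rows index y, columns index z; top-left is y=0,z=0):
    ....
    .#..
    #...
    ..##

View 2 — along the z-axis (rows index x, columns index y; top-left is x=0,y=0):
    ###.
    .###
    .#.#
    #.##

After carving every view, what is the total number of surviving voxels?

before carving: 64 voxels (4×4×4)
after view 1 [x-axis, 4 of 16 cells solid] → remaining = 16
after view 2 [z-axis, 11 of 16 cells solid] → remaining = 12

|visual hull| = 12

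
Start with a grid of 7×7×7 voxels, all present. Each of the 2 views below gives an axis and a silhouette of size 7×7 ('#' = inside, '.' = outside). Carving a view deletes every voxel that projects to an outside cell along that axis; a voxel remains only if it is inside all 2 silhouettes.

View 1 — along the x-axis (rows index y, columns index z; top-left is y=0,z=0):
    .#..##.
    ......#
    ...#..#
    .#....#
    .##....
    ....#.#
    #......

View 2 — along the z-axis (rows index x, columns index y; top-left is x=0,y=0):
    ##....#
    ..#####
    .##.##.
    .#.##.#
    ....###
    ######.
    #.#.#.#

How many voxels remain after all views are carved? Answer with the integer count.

initial block: 7^3 = 343
step 1: project along x, AND mask (13/49) → |grid| = 91
step 2: project along z, AND mask (29/49) → |grid| = 52

voxel count = 52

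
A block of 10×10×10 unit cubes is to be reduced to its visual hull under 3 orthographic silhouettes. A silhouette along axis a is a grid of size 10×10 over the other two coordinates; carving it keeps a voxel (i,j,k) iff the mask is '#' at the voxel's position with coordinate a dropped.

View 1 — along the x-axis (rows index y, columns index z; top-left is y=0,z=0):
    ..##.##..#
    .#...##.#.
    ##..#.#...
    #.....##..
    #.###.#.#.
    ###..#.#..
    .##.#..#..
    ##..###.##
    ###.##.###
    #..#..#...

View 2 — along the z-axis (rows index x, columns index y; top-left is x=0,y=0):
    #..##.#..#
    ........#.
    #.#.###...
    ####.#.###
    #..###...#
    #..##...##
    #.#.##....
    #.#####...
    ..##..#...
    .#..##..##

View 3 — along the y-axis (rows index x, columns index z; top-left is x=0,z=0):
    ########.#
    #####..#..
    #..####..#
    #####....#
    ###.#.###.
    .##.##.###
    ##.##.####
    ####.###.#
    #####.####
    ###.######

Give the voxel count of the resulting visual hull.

full grid |V| = 1000
[1] x-view keeps 49 columns → grid now 490
[2] z-view keeps 47 columns → grid now 223
[3] y-view keeps 75 columns → grid now 164

voxel count = 164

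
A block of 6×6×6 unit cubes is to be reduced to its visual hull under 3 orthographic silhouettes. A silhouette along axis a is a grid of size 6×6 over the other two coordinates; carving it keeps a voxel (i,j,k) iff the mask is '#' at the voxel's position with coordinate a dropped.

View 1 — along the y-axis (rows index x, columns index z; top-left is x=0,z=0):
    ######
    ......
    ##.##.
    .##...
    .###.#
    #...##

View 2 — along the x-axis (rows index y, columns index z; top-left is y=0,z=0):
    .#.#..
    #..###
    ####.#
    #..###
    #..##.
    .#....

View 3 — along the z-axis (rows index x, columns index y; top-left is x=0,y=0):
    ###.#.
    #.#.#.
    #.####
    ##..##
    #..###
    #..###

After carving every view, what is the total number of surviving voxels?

start: 6×6×6 = 216 voxels
[1] y-view keeps 19 columns → grid now 114
[2] x-view keeps 19 columns → grid now 60
[3] z-view keeps 24 columns → grid now 39

voxel count = 39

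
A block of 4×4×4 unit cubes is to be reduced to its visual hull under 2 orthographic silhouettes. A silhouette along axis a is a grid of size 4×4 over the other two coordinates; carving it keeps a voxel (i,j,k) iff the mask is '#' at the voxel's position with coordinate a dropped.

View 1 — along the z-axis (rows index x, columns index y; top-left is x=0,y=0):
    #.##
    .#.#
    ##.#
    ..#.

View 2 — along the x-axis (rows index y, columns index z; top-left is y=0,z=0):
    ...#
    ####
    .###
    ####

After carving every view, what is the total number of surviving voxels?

remaining voxels: 28

start: 4×4×4 = 64 voxels
carve view 1 (along z, XY-mask fill 9/16): 36 voxels remain
carve view 2 (along x, YZ-mask fill 12/16): 28 voxels remain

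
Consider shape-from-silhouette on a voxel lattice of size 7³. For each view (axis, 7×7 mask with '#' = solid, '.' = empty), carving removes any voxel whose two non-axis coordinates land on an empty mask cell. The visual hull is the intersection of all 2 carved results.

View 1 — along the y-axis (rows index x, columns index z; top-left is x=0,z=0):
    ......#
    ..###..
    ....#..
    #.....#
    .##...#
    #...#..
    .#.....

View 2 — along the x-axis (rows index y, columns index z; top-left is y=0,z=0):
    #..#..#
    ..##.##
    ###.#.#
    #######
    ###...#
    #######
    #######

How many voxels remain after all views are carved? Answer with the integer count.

remaining voxels: 72

full grid |V| = 343
  1. axis=1 (XZ plane), |mask|=13  ⇒  voxels=91
  2. axis=0 (YZ plane), |mask|=37  ⇒  voxels=72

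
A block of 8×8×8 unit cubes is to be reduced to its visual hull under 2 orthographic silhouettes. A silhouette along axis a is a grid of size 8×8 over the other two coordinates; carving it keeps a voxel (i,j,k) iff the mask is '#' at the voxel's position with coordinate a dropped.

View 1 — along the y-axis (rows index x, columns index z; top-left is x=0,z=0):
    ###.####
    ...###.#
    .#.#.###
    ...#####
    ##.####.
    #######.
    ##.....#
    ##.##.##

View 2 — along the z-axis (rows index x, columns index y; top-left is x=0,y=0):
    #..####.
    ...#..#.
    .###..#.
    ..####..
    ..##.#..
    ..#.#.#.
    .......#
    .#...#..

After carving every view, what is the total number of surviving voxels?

full grid |V| = 512
step 1: project along y, AND mask (43/64) → |grid| = 344
step 2: project along z, AND mask (24/64) → |grid| = 137

remaining voxels: 137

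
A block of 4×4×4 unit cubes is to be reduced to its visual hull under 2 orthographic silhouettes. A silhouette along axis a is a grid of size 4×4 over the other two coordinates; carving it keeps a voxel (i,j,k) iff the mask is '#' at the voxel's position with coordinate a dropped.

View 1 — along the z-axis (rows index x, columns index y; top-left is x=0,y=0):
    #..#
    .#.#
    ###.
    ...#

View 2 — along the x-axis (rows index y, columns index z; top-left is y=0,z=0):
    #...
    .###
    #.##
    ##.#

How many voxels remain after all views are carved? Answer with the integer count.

voxel count = 20

full grid |V| = 64
V1 z: intersect with XY mask (8 set) -- 32 left
V2 x: intersect with YZ mask (10 set) -- 20 left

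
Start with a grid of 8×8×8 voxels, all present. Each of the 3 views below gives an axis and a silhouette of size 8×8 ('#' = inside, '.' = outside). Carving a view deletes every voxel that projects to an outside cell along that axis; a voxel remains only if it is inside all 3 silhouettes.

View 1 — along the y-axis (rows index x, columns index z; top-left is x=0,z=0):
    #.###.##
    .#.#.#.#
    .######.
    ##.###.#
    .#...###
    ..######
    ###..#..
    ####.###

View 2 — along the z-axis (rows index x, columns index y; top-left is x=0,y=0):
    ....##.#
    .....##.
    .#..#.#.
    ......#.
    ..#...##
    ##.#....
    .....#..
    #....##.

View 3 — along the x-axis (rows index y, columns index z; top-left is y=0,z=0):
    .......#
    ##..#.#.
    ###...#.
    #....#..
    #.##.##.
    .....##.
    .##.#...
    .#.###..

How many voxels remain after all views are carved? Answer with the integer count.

before carving: 512 voxels (8×8×8)
V1 y: intersect with XZ mask (43 set) -- 344 left
V2 z: intersect with XY mask (19 set) -- 105 left
V3 x: intersect with YZ mask (25 set) -- 36 left

36 voxels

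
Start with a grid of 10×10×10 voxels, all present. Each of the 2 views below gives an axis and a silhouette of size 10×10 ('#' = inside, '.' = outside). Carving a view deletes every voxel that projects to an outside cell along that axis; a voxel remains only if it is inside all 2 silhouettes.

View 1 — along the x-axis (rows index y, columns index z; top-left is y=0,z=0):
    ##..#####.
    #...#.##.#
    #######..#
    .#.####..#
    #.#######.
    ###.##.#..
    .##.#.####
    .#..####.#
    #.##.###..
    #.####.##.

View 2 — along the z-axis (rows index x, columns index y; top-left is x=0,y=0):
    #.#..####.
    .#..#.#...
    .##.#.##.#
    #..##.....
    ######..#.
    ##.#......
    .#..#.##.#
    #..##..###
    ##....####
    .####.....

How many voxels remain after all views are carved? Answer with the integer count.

start: 10×10×10 = 1000 voxels
after view 1 [x-axis, 66 of 100 cells solid] → remaining = 660
after view 2 [z-axis, 49 of 100 cells solid] → remaining = 324

voxel count = 324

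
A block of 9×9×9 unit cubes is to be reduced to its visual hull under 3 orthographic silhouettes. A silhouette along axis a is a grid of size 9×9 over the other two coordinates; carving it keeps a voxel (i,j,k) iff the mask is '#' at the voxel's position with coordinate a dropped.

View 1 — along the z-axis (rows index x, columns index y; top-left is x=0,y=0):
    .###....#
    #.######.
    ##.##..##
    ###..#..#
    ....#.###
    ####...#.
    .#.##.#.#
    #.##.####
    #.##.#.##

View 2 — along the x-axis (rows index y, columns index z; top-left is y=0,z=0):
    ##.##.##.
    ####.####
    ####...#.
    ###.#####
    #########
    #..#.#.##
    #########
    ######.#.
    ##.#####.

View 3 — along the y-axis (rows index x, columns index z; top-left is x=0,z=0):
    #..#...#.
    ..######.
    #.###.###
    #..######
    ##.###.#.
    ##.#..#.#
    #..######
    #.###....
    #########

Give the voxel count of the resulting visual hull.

|visual hull| = 237

full grid |V| = 729
carve view 1 (along z, XY-mask fill 49/81): 441 voxels remain
carve view 2 (along x, YZ-mask fill 64/81): 345 voxels remain
carve view 3 (along y, XZ-mask fill 54/81): 237 voxels remain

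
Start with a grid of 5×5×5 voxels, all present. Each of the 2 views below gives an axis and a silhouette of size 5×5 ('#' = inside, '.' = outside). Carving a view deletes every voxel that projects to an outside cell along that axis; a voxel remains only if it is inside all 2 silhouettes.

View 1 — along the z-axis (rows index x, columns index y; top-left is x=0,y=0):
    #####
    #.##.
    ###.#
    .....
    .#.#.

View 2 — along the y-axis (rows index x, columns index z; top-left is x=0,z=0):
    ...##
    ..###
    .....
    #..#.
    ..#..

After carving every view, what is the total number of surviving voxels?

start: 5×5×5 = 125 voxels
[1] z-view keeps 14 columns → grid now 70
[2] y-view keeps 8 columns → grid now 21

21 voxels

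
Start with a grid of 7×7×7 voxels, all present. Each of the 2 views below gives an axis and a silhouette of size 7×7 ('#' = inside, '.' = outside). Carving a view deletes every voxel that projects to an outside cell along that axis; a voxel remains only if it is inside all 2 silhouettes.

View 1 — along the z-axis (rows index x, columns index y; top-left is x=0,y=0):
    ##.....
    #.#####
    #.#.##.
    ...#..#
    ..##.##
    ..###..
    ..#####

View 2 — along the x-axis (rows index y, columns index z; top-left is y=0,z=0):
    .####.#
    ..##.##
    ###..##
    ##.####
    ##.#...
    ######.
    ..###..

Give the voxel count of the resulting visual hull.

voxel count = 122

full grid |V| = 343
step 1: project along z, AND mask (26/49) → |grid| = 182
step 2: project along x, AND mask (32/49) → |grid| = 122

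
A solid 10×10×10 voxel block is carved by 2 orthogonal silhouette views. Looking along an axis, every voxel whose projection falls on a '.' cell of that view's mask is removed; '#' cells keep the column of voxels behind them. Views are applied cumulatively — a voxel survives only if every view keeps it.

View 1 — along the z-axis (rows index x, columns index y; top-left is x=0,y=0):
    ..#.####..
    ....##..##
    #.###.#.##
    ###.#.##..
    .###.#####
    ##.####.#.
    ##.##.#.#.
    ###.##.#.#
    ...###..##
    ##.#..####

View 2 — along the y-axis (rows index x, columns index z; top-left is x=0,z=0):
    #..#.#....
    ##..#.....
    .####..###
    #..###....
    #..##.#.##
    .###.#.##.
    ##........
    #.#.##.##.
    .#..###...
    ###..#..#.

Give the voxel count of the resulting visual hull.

|visual hull| = 299

full grid |V| = 1000
after view 1 [z-axis, 62 of 100 cells solid] → remaining = 620
after view 2 [y-axis, 46 of 100 cells solid] → remaining = 299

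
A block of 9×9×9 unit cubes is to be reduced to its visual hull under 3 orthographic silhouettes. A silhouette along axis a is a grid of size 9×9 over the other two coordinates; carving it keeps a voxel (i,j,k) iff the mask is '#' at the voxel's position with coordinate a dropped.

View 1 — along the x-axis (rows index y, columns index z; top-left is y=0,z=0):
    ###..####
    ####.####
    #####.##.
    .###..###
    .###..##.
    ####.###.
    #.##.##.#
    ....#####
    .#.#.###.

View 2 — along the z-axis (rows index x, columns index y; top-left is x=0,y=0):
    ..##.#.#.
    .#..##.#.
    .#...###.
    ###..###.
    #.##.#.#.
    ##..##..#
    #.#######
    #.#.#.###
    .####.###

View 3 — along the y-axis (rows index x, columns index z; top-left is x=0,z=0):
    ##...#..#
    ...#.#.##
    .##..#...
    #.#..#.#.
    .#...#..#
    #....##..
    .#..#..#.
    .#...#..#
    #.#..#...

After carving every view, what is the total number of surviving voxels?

before carving: 729 voxels (9×9×9)
  1. axis=0 (YZ plane), |mask|=56  ⇒  voxels=504
  2. axis=2 (XY plane), |mask|=49  ⇒  voxels=305
  3. axis=1 (XZ plane), |mask|=30  ⇒  voxels=110

110 voxels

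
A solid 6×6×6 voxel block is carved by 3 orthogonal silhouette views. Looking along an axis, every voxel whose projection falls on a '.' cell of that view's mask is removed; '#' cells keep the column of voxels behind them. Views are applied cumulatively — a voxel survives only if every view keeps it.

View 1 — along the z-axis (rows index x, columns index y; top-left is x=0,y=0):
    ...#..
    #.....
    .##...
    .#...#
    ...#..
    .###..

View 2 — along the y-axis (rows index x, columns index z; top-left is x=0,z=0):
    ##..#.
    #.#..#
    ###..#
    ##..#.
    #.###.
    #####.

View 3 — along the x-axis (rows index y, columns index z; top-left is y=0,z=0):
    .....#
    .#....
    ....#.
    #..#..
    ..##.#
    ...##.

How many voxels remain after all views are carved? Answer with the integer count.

|visual hull| = 11

initial block: 6^3 = 216
carve view 1 (along z, XY-mask fill 10/36): 60 voxels remain
carve view 2 (along y, XZ-mask fill 22/36): 39 voxels remain
carve view 3 (along x, YZ-mask fill 10/36): 11 voxels remain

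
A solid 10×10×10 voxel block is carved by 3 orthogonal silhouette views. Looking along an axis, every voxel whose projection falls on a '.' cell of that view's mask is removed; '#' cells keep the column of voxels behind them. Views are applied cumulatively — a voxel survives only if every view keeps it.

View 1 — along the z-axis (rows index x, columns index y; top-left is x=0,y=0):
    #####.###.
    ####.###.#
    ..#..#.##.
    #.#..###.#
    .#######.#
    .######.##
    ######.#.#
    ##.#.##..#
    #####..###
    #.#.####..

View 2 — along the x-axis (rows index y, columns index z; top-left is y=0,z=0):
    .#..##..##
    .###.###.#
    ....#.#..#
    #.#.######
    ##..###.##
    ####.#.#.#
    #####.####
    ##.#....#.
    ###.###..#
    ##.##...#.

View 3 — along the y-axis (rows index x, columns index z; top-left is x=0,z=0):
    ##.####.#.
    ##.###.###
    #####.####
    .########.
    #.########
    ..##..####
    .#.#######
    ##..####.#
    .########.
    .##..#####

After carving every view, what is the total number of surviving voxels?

|visual hull| = 320

before carving: 1000 voxels (10×10×10)
step 1: project along z, AND mask (70/100) → |grid| = 700
step 2: project along x, AND mask (62/100) → |grid| = 423
step 3: project along y, AND mask (77/100) → |grid| = 320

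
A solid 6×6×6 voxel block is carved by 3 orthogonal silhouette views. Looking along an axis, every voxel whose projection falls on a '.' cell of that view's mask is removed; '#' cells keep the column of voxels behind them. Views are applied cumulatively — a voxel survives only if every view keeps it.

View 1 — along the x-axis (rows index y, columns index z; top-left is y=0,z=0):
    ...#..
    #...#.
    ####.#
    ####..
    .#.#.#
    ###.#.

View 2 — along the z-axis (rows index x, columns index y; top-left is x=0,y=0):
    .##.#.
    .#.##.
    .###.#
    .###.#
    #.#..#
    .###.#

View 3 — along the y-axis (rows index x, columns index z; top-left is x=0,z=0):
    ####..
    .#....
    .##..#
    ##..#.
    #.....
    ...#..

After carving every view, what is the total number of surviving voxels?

|visual hull| = 29

before carving: 216 voxels (6×6×6)
after view 1 [x-axis, 19 of 36 cells solid] → remaining = 114
after view 2 [z-axis, 21 of 36 cells solid] → remaining = 74
after view 3 [y-axis, 13 of 36 cells solid] → remaining = 29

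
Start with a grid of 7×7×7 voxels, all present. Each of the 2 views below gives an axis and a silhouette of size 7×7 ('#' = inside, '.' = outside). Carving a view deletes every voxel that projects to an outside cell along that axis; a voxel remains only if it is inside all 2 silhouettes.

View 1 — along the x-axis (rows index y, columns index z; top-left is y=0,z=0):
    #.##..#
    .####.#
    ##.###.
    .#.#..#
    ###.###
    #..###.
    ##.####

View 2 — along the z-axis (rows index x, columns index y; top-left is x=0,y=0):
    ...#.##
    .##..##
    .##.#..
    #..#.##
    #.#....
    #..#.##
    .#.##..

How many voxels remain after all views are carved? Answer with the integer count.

remaining voxels: 106

before carving: 343 voxels (7×7×7)
V1 x: intersect with YZ mask (33 set) -- 231 left
V2 z: intersect with XY mask (23 set) -- 106 left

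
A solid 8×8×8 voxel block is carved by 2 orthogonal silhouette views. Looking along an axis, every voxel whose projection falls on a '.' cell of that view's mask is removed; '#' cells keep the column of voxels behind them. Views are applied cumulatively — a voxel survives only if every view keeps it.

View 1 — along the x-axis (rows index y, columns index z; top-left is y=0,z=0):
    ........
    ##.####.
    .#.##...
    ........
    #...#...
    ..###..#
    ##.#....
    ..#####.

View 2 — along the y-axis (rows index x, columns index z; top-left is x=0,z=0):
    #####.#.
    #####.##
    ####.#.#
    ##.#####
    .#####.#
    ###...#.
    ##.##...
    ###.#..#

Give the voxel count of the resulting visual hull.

voxel count = 136

before carving: 512 voxels (8×8×8)
carve view 1 (along x, YZ-mask fill 23/64): 184 voxels remain
carve view 2 (along y, XZ-mask fill 45/64): 136 voxels remain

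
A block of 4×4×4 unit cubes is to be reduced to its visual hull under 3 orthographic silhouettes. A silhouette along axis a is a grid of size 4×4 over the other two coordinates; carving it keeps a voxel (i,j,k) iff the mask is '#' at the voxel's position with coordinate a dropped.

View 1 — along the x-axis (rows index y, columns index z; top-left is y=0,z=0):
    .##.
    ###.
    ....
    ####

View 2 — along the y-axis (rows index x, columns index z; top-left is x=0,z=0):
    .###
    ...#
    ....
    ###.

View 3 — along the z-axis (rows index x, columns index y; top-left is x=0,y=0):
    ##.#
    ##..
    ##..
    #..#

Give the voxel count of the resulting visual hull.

12 voxels

initial block: 4^3 = 64
after view 1 [x-axis, 9 of 16 cells solid] → remaining = 36
after view 2 [y-axis, 7 of 16 cells solid] → remaining = 16
after view 3 [z-axis, 9 of 16 cells solid] → remaining = 12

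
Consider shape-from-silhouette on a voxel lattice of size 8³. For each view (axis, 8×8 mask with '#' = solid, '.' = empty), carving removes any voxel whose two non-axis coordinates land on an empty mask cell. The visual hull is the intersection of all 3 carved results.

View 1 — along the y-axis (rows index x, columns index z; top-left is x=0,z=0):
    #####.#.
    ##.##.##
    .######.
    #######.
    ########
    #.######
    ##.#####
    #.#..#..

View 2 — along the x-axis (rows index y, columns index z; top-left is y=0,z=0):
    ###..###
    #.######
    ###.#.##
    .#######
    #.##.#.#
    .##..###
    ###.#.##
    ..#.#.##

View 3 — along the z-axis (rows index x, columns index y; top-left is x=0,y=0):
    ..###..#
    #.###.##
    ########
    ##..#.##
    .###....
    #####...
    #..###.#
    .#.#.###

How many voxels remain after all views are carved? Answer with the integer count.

before carving: 512 voxels (8×8×8)
after view 1 [y-axis, 50 of 64 cells solid] → remaining = 400
after view 2 [x-axis, 46 of 64 cells solid] → remaining = 280
after view 3 [z-axis, 41 of 64 cells solid] → remaining = 177

177 voxels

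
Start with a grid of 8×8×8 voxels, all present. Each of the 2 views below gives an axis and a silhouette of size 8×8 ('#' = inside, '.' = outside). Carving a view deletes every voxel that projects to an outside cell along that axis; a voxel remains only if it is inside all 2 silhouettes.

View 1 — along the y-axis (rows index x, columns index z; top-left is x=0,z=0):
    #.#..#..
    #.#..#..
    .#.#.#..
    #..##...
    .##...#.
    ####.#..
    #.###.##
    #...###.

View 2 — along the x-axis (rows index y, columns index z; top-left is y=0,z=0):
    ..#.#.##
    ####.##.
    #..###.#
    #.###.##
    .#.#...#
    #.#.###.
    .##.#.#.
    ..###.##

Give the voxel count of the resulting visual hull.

139 voxels

before carving: 512 voxels (8×8×8)
step 1: project along y, AND mask (30/64) → |grid| = 240
step 2: project along x, AND mask (38/64) → |grid| = 139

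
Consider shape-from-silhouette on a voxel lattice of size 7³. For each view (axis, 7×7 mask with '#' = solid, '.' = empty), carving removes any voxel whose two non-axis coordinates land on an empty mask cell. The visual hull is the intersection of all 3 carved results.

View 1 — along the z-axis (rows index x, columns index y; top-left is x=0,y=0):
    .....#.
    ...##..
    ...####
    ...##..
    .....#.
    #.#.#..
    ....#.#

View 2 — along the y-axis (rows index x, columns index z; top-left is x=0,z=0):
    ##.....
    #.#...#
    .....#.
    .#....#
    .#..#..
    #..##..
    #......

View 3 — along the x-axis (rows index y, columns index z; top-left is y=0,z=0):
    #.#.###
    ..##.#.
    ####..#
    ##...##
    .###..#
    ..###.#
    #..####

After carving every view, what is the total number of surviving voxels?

before carving: 343 voxels (7×7×7)
step 1: project along z, AND mask (15/49) → |grid| = 105
step 2: project along y, AND mask (14/49) → |grid| = 29
step 3: project along x, AND mask (30/49) → |grid| = 17

|visual hull| = 17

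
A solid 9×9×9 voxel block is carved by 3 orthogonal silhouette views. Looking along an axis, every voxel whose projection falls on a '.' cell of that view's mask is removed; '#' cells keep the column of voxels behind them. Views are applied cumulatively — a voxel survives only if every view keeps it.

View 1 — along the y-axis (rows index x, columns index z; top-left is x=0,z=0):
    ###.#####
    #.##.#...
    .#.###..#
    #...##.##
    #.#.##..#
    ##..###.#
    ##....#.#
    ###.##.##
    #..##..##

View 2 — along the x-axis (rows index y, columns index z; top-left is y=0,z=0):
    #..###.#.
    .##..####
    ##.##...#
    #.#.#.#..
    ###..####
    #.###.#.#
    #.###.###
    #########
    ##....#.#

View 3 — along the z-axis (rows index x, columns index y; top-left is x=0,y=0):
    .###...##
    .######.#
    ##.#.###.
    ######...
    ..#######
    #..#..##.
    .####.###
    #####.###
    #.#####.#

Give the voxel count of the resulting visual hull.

remaining voxels: 204

start: 9×9×9 = 729 voxels
  1. axis=1 (XZ plane), |mask|=49  ⇒  voxels=441
  2. axis=0 (YZ plane), |mask|=53  ⇒  voxels=295
  3. axis=2 (XY plane), |mask|=57  ⇒  voxels=204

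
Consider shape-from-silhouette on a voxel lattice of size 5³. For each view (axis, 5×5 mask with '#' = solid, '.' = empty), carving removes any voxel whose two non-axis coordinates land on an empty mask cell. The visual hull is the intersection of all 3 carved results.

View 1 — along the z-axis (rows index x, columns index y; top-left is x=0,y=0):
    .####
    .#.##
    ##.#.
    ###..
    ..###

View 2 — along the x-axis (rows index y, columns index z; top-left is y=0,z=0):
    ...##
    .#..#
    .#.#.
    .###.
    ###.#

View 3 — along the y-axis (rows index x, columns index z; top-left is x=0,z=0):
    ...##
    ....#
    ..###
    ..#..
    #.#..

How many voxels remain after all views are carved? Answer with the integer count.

14 voxels

before carving: 125 voxels (5×5×5)
step 1: project along z, AND mask (16/25) → |grid| = 80
step 2: project along x, AND mask (13/25) → |grid| = 42
step 3: project along y, AND mask (9/25) → |grid| = 14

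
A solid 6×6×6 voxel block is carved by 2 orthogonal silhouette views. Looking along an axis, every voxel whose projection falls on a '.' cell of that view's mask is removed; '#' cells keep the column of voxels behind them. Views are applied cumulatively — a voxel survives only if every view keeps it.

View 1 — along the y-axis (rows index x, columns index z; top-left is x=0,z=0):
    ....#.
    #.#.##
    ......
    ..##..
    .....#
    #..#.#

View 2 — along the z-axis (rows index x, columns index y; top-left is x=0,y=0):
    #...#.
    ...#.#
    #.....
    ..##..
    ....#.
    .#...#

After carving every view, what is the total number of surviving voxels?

|visual hull| = 21

start: 6×6×6 = 216 voxels
step 1: project along y, AND mask (11/36) → |grid| = 66
step 2: project along z, AND mask (10/36) → |grid| = 21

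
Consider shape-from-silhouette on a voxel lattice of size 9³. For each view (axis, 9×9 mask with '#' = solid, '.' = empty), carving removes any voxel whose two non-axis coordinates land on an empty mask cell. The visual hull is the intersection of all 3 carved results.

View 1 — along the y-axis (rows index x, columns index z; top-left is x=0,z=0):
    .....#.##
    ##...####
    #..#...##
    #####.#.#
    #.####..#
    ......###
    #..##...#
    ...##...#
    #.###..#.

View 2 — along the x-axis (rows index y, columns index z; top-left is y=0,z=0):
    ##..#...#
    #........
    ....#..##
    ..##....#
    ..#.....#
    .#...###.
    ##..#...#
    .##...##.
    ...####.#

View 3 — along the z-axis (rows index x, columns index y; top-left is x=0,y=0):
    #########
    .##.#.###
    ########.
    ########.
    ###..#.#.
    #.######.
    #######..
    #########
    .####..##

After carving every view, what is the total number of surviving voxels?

before carving: 729 voxels (9×9×9)
carve view 1 (along y, XZ-mask fill 41/81): 369 voxels remain
carve view 2 (along x, YZ-mask fill 30/81): 145 voxels remain
carve view 3 (along z, XY-mask fill 65/81): 109 voxels remain

|visual hull| = 109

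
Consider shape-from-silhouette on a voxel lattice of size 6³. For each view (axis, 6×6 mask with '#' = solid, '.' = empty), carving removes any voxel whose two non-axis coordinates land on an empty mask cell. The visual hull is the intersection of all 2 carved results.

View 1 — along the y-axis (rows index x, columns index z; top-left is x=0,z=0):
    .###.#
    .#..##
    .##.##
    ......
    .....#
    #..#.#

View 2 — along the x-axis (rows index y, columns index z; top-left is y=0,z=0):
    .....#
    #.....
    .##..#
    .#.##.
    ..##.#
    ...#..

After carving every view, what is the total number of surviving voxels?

start: 6×6×6 = 216 voxels
V1 y: intersect with XZ mask (15 set) -- 90 left
V2 x: intersect with YZ mask (12 set) -- 34 left

voxel count = 34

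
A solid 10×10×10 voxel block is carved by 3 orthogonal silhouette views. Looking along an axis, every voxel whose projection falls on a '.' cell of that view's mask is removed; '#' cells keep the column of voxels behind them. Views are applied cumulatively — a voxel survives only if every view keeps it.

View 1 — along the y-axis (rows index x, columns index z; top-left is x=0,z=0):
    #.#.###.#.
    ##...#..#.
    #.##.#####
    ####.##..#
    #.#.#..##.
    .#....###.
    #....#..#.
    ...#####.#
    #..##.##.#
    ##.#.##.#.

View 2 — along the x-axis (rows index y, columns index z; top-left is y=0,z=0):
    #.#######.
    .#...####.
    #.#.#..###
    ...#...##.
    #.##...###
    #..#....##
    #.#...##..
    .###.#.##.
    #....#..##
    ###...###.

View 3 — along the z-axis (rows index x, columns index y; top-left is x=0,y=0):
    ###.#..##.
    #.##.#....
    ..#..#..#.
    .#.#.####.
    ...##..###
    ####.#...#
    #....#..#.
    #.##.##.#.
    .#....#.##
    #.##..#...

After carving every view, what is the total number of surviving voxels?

full grid |V| = 1000
  1. axis=1 (XZ plane), |mask|=55  ⇒  voxels=550
  2. axis=0 (YZ plane), |mask|=52  ⇒  voxels=300
  3. axis=2 (XY plane), |mask|=47  ⇒  voxels=136

voxel count = 136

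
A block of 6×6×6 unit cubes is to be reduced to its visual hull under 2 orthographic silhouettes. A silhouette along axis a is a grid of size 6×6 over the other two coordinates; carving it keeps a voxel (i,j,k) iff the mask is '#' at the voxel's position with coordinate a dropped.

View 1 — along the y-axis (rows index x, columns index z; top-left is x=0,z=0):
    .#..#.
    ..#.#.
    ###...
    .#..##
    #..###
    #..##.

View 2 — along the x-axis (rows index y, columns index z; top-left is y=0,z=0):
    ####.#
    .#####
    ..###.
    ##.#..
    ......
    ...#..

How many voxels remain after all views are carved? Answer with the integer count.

before carving: 216 voxels (6×6×6)
V1 y: intersect with XZ mask (17 set) -- 102 left
V2 x: intersect with YZ mask (17 set) -- 45 left

voxel count = 45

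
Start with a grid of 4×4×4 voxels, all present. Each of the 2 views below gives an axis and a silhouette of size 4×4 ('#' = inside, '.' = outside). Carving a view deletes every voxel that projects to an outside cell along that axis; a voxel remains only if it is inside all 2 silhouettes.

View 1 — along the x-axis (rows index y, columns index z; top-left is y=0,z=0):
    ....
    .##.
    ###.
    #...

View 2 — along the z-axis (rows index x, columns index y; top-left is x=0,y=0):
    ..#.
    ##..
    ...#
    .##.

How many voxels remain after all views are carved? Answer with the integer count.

initial block: 4^3 = 64
step 1: project along x, AND mask (6/16) → |grid| = 24
step 2: project along z, AND mask (6/16) → |grid| = 11

remaining voxels: 11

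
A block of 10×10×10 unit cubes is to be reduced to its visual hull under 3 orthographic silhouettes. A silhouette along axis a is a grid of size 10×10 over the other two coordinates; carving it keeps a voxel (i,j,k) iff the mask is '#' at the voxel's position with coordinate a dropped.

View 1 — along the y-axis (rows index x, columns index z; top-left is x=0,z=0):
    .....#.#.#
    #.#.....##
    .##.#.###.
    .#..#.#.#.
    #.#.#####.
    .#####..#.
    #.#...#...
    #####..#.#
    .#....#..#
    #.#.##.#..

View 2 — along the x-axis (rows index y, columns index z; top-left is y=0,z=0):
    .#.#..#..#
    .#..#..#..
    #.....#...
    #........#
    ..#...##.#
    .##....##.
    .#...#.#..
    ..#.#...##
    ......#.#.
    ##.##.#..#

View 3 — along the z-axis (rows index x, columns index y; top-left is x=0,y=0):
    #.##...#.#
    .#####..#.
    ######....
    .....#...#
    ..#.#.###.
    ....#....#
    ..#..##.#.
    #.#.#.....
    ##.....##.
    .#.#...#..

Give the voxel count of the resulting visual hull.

|visual hull| = 68

start: 10×10×10 = 1000 voxels
  1. axis=1 (XZ plane), |mask|=48  ⇒  voxels=480
  2. axis=0 (YZ plane), |mask|=34  ⇒  voxels=167
  3. axis=2 (XY plane), |mask|=40  ⇒  voxels=68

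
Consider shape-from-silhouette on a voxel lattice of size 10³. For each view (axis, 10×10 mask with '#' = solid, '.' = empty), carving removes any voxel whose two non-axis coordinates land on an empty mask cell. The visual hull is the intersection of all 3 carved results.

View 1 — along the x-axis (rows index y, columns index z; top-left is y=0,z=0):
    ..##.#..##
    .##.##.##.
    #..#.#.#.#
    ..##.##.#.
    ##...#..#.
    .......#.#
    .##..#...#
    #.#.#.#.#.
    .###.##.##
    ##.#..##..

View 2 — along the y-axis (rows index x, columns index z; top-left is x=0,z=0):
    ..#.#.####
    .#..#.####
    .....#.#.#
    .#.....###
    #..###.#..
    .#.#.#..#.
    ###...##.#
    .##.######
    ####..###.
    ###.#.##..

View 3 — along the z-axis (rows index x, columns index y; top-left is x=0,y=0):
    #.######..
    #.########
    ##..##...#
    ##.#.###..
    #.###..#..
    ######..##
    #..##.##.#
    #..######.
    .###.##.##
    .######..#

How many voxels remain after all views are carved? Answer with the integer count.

full grid |V| = 1000
  1. axis=0 (YZ plane), |mask|=48  ⇒  voxels=480
  2. axis=1 (XZ plane), |mask|=55  ⇒  voxels=260
  3. axis=2 (XY plane), |mask|=67  ⇒  voxels=174

remaining voxels: 174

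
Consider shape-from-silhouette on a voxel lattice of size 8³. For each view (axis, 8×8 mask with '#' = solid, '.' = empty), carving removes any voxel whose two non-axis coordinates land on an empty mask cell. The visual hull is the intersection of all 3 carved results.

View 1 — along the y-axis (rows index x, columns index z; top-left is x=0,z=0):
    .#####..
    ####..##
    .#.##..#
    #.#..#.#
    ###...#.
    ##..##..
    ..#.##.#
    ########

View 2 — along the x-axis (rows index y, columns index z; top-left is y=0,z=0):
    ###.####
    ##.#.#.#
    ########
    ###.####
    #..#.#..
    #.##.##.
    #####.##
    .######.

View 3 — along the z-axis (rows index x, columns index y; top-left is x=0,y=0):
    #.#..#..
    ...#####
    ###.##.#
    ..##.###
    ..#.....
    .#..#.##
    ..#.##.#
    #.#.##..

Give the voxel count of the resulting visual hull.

|visual hull| = 112

full grid |V| = 512
  1. axis=1 (XZ plane), |mask|=39  ⇒  voxels=312
  2. axis=0 (YZ plane), |mask|=48  ⇒  voxels=234
  3. axis=2 (XY plane), |mask|=32  ⇒  voxels=112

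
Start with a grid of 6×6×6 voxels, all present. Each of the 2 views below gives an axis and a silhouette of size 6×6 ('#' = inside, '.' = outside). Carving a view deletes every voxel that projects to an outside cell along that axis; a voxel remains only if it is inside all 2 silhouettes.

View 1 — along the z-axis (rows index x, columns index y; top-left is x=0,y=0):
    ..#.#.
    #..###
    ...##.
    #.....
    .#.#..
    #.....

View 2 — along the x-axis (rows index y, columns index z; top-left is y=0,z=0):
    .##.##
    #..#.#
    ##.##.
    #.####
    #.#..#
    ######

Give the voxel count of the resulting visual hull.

before carving: 216 voxels (6×6×6)
  1. axis=2 (XY plane), |mask|=12  ⇒  voxels=72
  2. axis=0 (YZ plane), |mask|=25  ⇒  voxels=49

voxel count = 49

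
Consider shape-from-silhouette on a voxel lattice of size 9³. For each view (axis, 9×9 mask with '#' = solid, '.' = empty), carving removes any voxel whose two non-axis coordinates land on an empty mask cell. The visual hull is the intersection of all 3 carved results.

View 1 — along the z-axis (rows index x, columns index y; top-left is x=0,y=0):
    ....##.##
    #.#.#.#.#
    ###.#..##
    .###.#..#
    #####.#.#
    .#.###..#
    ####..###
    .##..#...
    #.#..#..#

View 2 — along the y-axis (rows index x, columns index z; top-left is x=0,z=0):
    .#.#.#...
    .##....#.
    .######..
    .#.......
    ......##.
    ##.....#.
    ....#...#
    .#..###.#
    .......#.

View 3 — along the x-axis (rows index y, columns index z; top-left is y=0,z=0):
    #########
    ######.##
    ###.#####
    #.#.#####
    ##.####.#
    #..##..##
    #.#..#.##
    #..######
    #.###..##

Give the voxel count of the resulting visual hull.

full grid |V| = 729
  1. axis=2 (XY plane), |mask|=46  ⇒  voxels=414
  2. axis=1 (XZ plane), |mask|=26  ⇒  voxels=130
  3. axis=0 (YZ plane), |mask|=62  ⇒  voxels=97

remaining voxels: 97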